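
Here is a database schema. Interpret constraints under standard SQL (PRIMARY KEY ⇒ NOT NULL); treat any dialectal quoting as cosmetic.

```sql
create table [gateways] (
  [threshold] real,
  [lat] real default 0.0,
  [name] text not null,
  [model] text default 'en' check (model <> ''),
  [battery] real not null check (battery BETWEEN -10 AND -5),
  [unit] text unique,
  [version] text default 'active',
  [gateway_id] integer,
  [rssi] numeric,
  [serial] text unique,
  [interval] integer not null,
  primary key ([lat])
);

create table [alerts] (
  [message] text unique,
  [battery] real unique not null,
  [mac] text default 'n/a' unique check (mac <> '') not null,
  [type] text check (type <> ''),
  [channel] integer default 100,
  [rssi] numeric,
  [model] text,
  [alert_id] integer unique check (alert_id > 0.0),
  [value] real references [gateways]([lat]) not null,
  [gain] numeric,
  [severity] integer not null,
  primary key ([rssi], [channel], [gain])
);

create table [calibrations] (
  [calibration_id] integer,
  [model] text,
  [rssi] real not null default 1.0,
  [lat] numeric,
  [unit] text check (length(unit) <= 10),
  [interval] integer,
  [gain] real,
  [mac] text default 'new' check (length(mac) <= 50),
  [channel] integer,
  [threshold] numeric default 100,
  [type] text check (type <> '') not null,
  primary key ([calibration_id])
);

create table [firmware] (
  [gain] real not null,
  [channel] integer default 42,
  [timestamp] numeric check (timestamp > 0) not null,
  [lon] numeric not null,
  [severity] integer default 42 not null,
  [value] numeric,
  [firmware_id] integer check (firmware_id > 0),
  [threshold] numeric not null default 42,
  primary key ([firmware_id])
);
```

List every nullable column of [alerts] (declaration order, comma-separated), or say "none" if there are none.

- message: UNIQUE does not imply NOT NULL → nullable.
- battery: declared NOT NULL → not nullable.
- mac: declared NOT NULL → not nullable.
- type: CHECK does not forbid NULL (a CHECK constraint passes when its expression is NULL) → nullable.
- channel: part of the PRIMARY KEY, which implies NOT NULL → not nullable.
- rssi: part of the PRIMARY KEY, which implies NOT NULL → not nullable.
- model: no NOT NULL constraint applies → nullable.
- alert_id: CHECK does not forbid NULL (a CHECK constraint passes when its expression is NULL) → nullable.
- value: declared NOT NULL → not nullable.
- gain: part of the PRIMARY KEY, which implies NOT NULL → not nullable.
- severity: declared NOT NULL → not nullable.

message, type, model, alert_id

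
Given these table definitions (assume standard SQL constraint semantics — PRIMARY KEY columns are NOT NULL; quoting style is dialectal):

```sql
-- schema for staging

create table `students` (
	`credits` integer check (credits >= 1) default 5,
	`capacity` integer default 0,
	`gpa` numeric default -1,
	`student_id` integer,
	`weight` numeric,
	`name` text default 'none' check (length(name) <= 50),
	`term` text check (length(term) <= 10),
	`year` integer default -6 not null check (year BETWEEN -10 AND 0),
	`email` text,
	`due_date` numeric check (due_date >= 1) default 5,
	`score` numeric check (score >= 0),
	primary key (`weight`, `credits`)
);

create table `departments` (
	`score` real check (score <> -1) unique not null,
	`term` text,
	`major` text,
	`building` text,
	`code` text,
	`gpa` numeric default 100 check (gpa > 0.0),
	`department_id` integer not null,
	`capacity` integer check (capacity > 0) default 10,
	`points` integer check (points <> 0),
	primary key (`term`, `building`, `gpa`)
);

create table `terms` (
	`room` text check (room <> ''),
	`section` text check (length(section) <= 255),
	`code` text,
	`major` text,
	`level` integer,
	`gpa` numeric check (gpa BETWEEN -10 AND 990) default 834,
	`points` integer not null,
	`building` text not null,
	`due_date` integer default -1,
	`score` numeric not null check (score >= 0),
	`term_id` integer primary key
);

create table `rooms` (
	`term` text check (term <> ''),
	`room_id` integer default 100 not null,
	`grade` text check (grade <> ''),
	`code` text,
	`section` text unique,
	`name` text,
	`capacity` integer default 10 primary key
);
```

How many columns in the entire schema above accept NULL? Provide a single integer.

students: 8 nullable (capacity, gpa, student_id, name, term, email, due_date, score — PK (weight, credits) and explicit NOT NULL columns excluded).
departments: 4 nullable (major, code, capacity, points — PK (term, building, gpa) and explicit NOT NULL columns excluded).
terms: 7 nullable (room, section, code, major, level, gpa, due_date — PK (term_id) and explicit NOT NULL columns excluded).
rooms: 5 nullable (term, grade, code, section, name — PK (capacity) and explicit NOT NULL columns excluded).
Total: 8 + 4 + 7 + 5 = 24.

24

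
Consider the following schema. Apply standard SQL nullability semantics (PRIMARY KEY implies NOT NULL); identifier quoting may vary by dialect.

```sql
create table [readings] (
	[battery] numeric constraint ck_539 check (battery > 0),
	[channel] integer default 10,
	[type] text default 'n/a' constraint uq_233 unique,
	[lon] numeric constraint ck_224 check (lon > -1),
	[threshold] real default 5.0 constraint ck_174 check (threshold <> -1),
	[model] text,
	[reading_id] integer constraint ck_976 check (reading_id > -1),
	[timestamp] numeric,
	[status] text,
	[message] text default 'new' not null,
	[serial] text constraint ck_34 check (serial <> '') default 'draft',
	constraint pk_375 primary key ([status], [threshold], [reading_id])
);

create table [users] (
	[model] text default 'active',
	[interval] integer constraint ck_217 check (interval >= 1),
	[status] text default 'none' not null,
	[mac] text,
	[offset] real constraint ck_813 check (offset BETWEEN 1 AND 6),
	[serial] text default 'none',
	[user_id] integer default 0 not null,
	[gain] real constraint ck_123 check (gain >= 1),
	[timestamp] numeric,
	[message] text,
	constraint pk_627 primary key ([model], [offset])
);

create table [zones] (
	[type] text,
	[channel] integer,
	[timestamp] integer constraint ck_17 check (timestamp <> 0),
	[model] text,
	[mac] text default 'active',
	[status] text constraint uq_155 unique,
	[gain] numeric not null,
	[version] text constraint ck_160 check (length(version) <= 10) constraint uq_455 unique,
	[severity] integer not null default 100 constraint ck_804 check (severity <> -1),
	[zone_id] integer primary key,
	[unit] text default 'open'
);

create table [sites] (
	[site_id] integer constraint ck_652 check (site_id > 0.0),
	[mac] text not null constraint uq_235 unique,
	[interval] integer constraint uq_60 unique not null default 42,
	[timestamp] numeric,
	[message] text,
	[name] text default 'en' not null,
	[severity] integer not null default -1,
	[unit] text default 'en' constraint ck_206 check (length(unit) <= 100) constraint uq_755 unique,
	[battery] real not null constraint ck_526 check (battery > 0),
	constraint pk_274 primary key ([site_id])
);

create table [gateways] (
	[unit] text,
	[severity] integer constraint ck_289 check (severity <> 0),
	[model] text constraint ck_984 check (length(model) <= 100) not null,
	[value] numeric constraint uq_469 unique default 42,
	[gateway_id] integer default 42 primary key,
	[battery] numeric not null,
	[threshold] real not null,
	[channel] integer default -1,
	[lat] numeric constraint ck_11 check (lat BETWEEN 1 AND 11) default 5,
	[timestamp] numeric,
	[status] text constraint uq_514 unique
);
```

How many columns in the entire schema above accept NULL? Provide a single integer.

31

readings: 7 nullable (battery, channel, type, lon, model, timestamp, serial — PK (status, threshold, reading_id) and explicit NOT NULL columns excluded).
users: 6 nullable (interval, mac, serial, gain, timestamp, message — PK (model, offset) and explicit NOT NULL columns excluded).
zones: 8 nullable (type, channel, timestamp, model, mac, status, version, unit — PK (zone_id) and explicit NOT NULL columns excluded).
sites: 3 nullable (timestamp, message, unit — PK (site_id) and explicit NOT NULL columns excluded).
gateways: 7 nullable (unit, severity, value, channel, lat, timestamp, status — PK (gateway_id) and explicit NOT NULL columns excluded).
Total: 7 + 6 + 8 + 3 + 7 = 31.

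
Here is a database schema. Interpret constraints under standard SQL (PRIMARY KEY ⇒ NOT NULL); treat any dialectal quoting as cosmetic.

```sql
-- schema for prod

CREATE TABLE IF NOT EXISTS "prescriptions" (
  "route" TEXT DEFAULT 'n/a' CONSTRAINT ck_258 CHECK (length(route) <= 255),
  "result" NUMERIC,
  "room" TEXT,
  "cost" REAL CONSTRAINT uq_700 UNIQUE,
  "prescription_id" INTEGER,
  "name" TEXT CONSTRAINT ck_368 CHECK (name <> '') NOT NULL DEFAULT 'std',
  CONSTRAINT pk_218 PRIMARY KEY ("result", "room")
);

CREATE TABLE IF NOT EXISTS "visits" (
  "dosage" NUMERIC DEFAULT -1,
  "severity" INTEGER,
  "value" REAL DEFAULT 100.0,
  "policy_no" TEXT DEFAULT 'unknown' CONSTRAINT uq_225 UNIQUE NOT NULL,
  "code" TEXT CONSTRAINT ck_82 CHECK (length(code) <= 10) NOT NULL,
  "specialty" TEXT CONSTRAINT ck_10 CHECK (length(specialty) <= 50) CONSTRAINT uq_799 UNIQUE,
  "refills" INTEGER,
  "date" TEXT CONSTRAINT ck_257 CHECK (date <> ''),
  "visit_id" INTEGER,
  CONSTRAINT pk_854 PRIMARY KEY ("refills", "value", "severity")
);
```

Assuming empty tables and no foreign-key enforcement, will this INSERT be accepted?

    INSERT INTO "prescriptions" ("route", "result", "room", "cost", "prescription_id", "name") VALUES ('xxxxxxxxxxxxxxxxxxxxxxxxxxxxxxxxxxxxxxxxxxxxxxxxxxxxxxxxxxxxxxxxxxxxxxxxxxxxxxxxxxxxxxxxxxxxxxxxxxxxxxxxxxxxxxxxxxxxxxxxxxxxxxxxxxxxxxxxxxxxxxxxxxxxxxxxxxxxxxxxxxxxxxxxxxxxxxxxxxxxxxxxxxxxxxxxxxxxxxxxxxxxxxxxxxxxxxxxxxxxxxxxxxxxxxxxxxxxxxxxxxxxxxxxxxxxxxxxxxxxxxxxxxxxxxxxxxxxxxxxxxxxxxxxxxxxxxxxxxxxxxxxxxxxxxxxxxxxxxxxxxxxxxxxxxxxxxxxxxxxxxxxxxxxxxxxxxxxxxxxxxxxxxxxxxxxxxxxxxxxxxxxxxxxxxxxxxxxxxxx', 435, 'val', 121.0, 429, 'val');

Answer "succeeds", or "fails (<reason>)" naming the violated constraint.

The value 'xxxxxxxxxxxxxxxxxxxxxxxxxxxxxxxxxxxxxxxxxxxxxxxxxxxxxxxxxxxxxxxxxxxxxxxxxxxxxxxxxxxxxxxxxxxxxxxxxxxxxxxxxxxxxxxxxxxxxxxxxxxxxxxxxxxxxxxxxxxxxxxxxxxxxxxxxxxxxxxxxxxxxxxxxxxxxxxxxxxxxxxxxxxxxxxxxxxxxxxxxxxxxxxxxxxxxxxxxxxxxxxxxxxxxxxxxxxxxxxxxxxxxxxxxxxxxxxxxxxxxxxxxxxxxxxxxxxxxxxxxxxxxxxxxxxxxxxxxxxxxxxxxxxxxxxxxxxxxxxxxxxxxxxxxxxxxxxxxxxxxxxxxxxxxxxxxxxxxxxxxxxxxxxxxxxxxxxxxxxxxxxxxxxxxxxxxxxxxxxx' for route violates CHECK (length(route) <= 255).

fails (CHECK on route)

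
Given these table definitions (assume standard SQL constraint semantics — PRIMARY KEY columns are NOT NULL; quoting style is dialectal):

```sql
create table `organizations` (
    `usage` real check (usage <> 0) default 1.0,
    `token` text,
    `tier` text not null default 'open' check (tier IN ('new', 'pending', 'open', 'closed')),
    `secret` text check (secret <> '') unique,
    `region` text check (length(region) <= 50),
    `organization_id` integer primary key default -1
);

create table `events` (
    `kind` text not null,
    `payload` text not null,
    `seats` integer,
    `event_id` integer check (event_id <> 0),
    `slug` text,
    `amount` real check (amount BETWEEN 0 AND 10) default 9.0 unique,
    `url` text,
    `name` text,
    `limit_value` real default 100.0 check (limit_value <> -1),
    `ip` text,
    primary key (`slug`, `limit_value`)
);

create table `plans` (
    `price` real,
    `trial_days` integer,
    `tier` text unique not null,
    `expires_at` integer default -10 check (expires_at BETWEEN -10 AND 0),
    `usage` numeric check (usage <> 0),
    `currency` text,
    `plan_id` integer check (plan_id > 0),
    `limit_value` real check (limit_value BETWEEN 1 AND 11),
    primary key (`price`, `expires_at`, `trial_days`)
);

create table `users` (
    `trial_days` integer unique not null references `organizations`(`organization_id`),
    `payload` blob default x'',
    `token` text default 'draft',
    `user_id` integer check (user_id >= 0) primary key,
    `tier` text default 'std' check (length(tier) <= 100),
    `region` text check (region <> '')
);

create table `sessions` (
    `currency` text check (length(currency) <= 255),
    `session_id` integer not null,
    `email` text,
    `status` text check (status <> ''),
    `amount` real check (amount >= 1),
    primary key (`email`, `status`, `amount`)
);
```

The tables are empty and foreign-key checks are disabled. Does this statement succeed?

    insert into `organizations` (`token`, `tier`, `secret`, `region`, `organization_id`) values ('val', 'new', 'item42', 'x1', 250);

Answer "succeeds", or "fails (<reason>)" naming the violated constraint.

NOT NULL columns: organization_id is supplied; tier is supplied.
CHECK constraints: 'new' satisfies (tier IN ('new', 'pending', 'open', 'closed')); 'item42' satisfies (secret <> ''); 'x1' satisfies (length(region) <= 50).
No constraint is violated.

succeeds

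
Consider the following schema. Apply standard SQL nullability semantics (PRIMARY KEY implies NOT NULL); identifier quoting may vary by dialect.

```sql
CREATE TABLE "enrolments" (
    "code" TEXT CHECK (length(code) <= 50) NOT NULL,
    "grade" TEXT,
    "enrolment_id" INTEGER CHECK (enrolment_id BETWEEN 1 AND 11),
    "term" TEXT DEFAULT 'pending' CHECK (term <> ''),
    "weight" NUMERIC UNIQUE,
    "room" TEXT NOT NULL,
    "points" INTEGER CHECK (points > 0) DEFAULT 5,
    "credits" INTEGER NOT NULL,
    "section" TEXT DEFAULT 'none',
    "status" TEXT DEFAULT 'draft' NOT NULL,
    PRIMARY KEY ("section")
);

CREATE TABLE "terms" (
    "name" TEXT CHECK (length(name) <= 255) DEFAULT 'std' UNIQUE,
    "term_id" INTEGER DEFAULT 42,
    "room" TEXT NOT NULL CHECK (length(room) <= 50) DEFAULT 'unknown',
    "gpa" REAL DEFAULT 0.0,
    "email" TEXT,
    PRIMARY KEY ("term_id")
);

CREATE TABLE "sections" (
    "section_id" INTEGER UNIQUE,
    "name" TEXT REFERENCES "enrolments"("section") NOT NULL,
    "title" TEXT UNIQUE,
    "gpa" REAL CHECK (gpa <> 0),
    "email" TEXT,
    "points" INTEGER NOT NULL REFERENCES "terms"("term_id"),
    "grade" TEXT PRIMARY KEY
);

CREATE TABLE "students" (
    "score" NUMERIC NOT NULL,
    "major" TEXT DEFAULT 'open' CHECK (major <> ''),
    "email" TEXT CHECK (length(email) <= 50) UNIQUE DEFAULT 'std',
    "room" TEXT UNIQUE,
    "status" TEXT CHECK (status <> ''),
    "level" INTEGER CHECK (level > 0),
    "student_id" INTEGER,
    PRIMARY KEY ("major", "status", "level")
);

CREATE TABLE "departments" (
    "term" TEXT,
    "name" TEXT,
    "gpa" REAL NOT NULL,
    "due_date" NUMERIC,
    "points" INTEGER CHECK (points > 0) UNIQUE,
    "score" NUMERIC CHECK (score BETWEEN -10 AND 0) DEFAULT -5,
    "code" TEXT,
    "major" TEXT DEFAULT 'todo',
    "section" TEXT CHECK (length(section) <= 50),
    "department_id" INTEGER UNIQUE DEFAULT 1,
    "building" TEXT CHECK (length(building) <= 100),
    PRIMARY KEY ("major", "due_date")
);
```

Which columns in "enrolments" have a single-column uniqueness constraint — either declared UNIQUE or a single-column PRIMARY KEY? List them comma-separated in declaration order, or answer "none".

- code: no UNIQUE or single-column PK constraint.
- grade: no UNIQUE or single-column PK constraint.
- enrolment_id: no UNIQUE or single-column PK constraint.
- term: no UNIQUE or single-column PK constraint.
- weight: declared UNIQUE → unique.
- room: no UNIQUE or single-column PK constraint.
- points: no UNIQUE or single-column PK constraint.
- credits: no UNIQUE or single-column PK constraint.
- section: single-column PRIMARY KEY → unique.
- status: no UNIQUE or single-column PK constraint.

weight, section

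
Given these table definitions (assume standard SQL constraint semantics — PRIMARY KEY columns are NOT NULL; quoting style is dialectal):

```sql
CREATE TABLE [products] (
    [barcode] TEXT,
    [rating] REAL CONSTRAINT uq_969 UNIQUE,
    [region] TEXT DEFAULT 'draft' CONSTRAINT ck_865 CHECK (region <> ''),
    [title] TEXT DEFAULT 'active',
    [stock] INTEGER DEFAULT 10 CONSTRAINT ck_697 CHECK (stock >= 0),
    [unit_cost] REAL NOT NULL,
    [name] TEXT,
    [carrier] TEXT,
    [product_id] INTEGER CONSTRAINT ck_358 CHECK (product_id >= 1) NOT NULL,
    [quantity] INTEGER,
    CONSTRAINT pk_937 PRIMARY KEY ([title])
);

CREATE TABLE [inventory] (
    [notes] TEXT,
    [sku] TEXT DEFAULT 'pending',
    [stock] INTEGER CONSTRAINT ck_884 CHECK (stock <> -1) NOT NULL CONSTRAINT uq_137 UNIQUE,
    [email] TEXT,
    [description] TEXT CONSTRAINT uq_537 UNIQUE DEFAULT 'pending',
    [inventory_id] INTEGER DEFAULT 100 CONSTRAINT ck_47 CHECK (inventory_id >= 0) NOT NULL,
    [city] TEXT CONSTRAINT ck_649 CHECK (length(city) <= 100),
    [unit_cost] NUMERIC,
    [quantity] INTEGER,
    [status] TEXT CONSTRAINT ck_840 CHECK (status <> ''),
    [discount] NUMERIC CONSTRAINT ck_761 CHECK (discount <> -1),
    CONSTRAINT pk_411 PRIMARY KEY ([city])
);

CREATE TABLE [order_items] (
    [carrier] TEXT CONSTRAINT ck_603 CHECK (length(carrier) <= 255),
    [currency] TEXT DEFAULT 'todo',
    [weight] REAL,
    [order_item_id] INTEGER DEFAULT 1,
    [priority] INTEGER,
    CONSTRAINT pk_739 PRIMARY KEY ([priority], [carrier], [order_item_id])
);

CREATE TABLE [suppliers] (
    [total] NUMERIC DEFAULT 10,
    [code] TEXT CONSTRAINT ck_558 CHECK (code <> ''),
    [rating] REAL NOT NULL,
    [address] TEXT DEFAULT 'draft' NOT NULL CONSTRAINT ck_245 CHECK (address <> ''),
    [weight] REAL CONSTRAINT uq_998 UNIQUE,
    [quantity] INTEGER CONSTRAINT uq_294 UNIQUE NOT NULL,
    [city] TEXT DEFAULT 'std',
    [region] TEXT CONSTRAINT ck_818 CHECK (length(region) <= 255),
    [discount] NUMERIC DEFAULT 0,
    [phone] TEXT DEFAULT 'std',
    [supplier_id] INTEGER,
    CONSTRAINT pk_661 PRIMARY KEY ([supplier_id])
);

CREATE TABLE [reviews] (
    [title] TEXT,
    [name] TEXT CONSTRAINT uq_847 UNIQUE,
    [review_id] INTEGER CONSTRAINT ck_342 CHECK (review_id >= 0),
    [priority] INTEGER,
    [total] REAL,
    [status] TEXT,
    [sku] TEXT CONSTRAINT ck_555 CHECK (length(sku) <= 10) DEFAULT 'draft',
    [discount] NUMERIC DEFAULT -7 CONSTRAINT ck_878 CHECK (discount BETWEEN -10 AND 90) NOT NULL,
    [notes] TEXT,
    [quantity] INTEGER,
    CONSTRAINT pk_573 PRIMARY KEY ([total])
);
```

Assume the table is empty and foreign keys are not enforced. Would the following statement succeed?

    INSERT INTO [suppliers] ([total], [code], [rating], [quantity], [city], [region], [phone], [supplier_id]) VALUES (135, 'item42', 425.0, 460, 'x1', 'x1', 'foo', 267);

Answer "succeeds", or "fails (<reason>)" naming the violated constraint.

NOT NULL columns: address defaults to 'draft'; quantity is supplied; rating is supplied; supplier_id is supplied.
CHECK constraints: 'item42' satisfies (code <> ''); 'x1' satisfies (length(region) <= 255).
No constraint is violated.

succeeds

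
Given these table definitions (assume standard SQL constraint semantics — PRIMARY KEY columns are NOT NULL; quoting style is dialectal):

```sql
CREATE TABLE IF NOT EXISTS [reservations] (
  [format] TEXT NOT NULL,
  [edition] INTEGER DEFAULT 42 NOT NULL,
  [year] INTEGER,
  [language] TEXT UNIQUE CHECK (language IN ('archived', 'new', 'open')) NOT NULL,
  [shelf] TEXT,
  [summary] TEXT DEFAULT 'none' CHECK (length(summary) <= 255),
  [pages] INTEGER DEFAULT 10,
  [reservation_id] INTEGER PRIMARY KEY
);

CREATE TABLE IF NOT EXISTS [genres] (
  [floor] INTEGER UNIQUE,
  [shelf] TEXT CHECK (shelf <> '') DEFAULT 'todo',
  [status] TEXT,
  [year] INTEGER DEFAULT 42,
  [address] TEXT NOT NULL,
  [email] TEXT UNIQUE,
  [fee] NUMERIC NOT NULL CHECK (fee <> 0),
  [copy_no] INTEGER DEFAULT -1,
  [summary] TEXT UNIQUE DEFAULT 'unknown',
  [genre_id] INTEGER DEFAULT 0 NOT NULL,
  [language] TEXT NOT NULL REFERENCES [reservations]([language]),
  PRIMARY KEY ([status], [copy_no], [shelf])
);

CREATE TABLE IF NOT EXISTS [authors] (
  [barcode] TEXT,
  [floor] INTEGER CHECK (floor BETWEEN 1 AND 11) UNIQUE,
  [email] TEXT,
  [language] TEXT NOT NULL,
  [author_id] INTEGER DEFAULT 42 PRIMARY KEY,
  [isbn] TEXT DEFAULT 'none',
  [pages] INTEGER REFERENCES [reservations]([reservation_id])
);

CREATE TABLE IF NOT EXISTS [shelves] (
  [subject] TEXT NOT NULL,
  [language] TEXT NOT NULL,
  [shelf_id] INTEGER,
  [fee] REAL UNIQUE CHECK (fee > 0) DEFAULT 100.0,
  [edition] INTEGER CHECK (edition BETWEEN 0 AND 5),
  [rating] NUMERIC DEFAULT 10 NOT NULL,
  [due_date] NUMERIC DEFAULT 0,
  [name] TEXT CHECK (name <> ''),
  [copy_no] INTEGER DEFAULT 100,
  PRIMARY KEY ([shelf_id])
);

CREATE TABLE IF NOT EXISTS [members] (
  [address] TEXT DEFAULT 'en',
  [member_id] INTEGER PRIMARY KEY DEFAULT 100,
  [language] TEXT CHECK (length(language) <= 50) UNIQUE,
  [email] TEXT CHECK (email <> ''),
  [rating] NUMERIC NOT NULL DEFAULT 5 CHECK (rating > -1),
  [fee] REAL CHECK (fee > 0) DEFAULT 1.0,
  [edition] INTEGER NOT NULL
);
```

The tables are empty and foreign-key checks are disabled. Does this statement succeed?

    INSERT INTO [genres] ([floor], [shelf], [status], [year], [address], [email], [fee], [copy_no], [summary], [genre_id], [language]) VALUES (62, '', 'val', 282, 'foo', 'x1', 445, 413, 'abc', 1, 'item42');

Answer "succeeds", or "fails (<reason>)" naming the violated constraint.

The value '' for shelf violates CHECK (shelf <> '').

fails (CHECK on shelf)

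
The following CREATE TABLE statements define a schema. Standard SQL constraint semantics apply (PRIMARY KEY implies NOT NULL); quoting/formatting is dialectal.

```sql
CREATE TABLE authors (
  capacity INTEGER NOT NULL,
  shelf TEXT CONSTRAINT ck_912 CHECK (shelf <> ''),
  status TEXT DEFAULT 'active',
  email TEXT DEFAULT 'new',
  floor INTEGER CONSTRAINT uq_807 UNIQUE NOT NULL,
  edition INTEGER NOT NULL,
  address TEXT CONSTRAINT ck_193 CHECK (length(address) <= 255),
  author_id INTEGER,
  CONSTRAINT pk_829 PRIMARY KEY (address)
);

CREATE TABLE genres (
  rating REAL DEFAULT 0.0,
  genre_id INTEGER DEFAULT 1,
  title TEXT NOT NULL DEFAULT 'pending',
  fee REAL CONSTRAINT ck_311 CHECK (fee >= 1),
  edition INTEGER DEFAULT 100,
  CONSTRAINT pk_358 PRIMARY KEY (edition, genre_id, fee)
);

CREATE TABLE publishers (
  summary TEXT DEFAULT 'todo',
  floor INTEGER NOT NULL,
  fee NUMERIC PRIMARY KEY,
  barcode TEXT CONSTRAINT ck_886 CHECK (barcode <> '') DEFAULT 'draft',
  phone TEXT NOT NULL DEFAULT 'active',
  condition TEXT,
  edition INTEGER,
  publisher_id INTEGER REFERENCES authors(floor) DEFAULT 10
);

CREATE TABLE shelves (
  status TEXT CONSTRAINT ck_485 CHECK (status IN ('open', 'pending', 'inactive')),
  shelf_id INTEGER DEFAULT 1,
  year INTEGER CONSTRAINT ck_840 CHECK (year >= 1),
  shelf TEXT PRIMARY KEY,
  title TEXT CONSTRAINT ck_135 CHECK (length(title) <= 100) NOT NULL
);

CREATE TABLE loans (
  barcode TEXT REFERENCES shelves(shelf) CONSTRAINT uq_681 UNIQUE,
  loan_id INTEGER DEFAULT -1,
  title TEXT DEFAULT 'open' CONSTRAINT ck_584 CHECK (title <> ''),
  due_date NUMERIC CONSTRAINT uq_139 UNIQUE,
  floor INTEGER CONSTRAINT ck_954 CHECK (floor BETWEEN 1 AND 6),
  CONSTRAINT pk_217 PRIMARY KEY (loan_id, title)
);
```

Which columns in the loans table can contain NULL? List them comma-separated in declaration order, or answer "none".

barcode, due_date, floor

- barcode: a foreign key column may be NULL unless separately constrained → nullable.
- loan_id: part of the PRIMARY KEY, which implies NOT NULL → not nullable.
- title: part of the PRIMARY KEY, which implies NOT NULL → not nullable.
- due_date: UNIQUE does not imply NOT NULL → nullable.
- floor: CHECK does not forbid NULL (a CHECK constraint passes when its expression is NULL) → nullable.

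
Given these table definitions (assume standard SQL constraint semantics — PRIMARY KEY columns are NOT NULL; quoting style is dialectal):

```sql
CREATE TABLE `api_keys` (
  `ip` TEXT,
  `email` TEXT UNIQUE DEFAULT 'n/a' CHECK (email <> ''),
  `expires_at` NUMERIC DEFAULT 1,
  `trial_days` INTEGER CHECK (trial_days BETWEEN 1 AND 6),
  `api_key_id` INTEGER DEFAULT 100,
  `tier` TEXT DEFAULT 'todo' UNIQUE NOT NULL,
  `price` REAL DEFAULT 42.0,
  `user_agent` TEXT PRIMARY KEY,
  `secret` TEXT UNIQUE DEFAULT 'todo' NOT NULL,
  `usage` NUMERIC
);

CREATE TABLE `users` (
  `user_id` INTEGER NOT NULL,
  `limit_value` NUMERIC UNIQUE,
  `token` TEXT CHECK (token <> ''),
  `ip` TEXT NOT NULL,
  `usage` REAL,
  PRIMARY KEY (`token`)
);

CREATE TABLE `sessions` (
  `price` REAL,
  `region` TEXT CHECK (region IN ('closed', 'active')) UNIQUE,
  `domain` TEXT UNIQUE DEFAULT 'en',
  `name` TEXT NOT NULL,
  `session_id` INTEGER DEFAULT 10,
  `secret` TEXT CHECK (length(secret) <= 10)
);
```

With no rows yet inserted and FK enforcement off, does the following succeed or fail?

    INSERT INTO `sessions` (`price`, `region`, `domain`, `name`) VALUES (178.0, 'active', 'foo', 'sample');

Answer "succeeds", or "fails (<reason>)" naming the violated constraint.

succeeds

NOT NULL columns: name is supplied.
CHECK constraints: 'active' satisfies (region IN ('closed', 'active')).
No constraint is violated.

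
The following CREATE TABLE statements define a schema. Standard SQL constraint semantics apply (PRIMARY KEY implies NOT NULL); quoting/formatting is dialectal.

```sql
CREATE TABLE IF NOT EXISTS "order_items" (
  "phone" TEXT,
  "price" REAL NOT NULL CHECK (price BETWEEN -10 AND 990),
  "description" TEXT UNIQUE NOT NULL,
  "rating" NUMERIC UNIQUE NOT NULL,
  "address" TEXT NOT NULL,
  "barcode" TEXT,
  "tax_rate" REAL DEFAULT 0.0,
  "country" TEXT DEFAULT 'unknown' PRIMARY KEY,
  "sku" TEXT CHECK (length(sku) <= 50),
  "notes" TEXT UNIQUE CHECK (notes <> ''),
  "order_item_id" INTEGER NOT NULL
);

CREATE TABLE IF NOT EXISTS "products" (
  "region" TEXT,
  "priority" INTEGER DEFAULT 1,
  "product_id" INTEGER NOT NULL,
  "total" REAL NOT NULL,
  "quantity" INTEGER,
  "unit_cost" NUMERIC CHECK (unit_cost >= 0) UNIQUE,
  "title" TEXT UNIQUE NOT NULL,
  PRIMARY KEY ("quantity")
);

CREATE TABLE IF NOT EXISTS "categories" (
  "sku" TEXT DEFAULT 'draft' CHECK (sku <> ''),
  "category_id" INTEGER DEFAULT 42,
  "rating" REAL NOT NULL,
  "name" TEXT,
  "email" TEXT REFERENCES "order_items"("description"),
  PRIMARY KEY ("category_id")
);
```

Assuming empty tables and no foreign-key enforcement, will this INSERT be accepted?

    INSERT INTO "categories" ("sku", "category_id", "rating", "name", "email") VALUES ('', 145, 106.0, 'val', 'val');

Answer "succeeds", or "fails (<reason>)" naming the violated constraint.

The value '' for sku violates CHECK (sku <> '').

fails (CHECK on sku)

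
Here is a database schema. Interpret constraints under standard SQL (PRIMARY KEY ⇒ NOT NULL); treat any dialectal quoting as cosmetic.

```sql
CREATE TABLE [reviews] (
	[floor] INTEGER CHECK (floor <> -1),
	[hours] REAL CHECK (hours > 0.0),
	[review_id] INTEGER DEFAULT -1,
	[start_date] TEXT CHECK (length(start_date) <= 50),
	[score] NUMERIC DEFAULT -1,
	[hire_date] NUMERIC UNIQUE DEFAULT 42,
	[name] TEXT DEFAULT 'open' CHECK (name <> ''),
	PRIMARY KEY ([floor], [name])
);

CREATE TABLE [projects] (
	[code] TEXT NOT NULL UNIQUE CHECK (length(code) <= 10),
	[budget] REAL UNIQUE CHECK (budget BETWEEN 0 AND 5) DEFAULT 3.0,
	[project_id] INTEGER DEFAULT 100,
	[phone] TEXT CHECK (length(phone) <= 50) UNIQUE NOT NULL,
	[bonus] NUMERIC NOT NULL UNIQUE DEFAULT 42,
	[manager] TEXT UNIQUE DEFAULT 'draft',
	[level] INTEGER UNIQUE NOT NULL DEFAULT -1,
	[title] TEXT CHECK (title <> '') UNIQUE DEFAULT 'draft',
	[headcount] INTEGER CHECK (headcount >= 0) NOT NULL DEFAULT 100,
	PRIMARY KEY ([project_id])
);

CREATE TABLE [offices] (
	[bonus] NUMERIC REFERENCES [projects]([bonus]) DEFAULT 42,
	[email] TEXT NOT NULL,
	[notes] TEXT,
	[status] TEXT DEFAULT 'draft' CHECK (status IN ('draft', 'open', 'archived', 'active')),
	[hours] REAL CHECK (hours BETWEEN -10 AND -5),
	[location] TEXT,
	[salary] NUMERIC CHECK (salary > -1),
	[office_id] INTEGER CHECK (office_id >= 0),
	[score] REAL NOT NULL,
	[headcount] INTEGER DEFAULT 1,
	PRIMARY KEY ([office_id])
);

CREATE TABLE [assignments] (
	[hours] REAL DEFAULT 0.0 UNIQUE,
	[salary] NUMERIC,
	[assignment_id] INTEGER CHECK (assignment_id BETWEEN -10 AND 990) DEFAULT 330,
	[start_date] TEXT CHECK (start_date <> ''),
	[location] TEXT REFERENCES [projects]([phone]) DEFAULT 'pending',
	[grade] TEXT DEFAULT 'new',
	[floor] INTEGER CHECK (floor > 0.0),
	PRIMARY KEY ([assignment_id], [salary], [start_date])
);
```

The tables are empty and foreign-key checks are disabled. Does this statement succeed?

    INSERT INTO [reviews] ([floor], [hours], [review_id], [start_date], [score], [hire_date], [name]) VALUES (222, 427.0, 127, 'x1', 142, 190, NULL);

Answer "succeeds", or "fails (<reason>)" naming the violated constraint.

name is explicitly set to NULL, but name is part of the PRIMARY KEY (implied NOT NULL).

fails (NOT NULL on name)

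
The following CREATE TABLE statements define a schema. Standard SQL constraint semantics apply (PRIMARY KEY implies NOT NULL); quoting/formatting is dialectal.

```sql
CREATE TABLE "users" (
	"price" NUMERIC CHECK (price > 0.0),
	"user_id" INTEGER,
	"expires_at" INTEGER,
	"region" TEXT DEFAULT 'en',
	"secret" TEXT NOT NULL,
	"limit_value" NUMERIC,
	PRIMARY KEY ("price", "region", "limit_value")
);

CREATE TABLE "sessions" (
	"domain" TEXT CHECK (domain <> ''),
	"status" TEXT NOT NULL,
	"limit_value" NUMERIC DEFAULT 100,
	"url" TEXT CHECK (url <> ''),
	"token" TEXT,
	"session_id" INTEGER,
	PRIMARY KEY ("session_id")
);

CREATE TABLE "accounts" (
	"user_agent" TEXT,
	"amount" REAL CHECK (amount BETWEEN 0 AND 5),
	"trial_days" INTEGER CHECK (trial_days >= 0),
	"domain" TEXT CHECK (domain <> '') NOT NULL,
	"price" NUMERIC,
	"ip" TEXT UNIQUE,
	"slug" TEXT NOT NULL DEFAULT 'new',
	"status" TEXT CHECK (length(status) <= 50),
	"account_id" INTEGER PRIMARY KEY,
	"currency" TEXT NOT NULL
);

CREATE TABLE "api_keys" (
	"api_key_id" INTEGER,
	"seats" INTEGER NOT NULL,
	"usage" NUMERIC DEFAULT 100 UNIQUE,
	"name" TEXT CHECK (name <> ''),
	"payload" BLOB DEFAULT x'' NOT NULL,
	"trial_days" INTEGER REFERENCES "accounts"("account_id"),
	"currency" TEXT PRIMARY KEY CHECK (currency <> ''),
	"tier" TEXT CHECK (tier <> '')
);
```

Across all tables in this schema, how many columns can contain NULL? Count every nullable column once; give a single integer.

users: 2 nullable (user_id, expires_at — PK (price, region, limit_value) and explicit NOT NULL columns excluded).
sessions: 4 nullable (domain, limit_value, url, token — PK (session_id) and explicit NOT NULL columns excluded).
accounts: 6 nullable (user_agent, amount, trial_days, price, ip, status — PK (account_id) and explicit NOT NULL columns excluded).
api_keys: 5 nullable (api_key_id, usage, name, trial_days, tier — PK (currency) and explicit NOT NULL columns excluded).
Total: 2 + 4 + 6 + 5 = 17.

17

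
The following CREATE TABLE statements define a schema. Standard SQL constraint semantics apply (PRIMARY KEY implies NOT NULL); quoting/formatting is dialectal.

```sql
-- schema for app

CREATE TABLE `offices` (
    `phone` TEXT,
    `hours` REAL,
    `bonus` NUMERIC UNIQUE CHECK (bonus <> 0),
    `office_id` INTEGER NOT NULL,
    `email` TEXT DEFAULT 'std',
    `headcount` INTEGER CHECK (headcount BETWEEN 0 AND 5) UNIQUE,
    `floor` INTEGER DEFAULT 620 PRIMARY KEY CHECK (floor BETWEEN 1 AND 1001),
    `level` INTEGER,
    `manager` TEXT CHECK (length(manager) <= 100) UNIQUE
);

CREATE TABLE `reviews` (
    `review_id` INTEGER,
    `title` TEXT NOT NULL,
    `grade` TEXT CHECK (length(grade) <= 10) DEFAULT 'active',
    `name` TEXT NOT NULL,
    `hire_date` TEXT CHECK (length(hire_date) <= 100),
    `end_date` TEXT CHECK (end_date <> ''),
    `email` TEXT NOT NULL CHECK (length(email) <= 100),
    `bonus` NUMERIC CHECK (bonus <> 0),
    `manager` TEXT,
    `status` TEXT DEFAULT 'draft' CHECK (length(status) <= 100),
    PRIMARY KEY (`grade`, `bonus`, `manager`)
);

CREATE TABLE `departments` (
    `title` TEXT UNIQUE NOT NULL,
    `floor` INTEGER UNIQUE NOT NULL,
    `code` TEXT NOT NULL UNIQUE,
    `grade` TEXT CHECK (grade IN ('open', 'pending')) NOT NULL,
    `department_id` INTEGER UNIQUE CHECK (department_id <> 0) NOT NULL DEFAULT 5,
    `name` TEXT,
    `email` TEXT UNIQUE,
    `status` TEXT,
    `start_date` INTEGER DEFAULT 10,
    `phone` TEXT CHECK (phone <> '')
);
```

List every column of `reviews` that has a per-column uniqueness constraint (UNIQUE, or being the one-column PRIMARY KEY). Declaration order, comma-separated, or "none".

- review_id: no UNIQUE or single-column PK constraint.
- title: no UNIQUE or single-column PK constraint.
- grade: part of a composite PRIMARY KEY — only the tuple is unique, not this column on its own.
- name: no UNIQUE or single-column PK constraint.
- hire_date: no UNIQUE or single-column PK constraint.
- end_date: no UNIQUE or single-column PK constraint.
- email: no UNIQUE or single-column PK constraint.
- bonus: part of a composite PRIMARY KEY — only the tuple is unique, not this column on its own.
- manager: part of a composite PRIMARY KEY — only the tuple is unique, not this column on its own.
- status: no UNIQUE or single-column PK constraint.

none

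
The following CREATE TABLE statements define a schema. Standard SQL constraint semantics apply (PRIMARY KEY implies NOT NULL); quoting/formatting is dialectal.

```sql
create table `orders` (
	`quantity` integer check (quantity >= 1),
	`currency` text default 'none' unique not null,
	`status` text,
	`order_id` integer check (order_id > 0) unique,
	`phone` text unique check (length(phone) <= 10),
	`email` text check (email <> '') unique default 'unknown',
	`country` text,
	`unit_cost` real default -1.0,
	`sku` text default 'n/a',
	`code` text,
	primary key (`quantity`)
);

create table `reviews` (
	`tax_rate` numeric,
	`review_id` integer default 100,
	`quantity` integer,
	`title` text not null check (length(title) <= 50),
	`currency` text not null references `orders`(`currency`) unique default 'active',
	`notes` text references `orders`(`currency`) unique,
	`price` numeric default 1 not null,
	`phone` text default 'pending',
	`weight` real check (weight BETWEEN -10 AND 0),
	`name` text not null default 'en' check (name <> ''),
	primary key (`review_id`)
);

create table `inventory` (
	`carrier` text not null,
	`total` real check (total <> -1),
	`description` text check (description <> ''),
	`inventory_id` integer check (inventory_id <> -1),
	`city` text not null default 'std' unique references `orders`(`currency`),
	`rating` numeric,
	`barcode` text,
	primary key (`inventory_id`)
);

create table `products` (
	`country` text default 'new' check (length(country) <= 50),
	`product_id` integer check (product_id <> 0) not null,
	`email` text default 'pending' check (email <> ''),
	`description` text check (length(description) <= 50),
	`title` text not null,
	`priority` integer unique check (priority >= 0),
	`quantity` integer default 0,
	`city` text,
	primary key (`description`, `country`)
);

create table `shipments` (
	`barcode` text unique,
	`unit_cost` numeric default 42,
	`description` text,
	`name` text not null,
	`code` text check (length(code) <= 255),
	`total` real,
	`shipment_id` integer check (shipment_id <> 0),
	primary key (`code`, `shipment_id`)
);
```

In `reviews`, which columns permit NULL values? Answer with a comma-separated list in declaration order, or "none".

- tax_rate: no NOT NULL constraint applies → nullable.
- review_id: part of the PRIMARY KEY, which implies NOT NULL → not nullable.
- quantity: no NOT NULL constraint applies → nullable.
- title: declared NOT NULL → not nullable.
- currency: declared NOT NULL → not nullable.
- notes: a foreign key column may be NULL unless separately constrained → nullable.
- price: declared NOT NULL → not nullable.
- phone: DEFAULT only fills an omitted column; an explicit NULL is still allowed → nullable.
- weight: CHECK does not forbid NULL (a CHECK constraint passes when its expression is NULL) → nullable.
- name: declared NOT NULL → not nullable.

tax_rate, quantity, notes, phone, weight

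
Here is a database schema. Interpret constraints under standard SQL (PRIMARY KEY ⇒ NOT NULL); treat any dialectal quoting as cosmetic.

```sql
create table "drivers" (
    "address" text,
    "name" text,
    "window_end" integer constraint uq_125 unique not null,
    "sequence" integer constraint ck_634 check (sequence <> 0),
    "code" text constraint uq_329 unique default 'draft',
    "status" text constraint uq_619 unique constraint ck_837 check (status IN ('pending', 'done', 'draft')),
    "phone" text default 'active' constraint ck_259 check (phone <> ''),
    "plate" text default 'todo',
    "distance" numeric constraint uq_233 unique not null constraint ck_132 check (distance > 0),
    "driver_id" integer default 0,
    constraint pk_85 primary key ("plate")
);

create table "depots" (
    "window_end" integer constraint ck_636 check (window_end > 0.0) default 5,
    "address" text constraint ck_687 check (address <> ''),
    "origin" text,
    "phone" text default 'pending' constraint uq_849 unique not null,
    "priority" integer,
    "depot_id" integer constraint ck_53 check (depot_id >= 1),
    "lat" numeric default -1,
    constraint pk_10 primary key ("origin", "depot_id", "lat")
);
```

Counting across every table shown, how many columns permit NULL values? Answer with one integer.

drivers: 7 nullable (address, name, sequence, code, status, phone, driver_id — PK (plate) and explicit NOT NULL columns excluded).
depots: 3 nullable (window_end, address, priority — PK (origin, depot_id, lat) and explicit NOT NULL columns excluded).
Total: 7 + 3 = 10.

10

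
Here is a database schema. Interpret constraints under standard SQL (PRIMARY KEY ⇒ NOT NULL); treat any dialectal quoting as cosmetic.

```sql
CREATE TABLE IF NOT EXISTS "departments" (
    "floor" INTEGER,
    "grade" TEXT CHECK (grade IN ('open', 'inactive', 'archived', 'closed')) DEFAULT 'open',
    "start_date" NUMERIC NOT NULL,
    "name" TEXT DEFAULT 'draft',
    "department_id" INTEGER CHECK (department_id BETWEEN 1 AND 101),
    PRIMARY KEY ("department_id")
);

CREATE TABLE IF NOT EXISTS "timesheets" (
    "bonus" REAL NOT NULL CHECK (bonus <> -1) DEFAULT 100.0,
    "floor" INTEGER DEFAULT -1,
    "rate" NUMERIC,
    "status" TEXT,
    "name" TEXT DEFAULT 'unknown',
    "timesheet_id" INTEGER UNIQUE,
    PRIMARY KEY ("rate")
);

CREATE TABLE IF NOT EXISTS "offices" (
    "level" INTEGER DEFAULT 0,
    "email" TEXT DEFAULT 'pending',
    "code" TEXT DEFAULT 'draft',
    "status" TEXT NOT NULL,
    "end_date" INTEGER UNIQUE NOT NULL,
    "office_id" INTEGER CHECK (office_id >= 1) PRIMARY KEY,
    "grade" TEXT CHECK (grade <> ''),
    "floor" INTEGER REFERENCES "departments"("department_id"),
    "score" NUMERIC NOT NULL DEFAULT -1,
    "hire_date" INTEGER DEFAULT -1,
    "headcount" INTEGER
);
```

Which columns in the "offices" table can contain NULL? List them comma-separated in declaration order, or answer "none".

- level: DEFAULT only fills an omitted column; an explicit NULL is still allowed → nullable.
- email: DEFAULT only fills an omitted column; an explicit NULL is still allowed → nullable.
- code: DEFAULT only fills an omitted column; an explicit NULL is still allowed → nullable.
- status: declared NOT NULL → not nullable.
- end_date: declared NOT NULL → not nullable.
- office_id: part of the PRIMARY KEY, which implies NOT NULL → not nullable.
- grade: CHECK does not forbid NULL (a CHECK constraint passes when its expression is NULL) → nullable.
- floor: a foreign key column may be NULL unless separately constrained → nullable.
- score: declared NOT NULL → not nullable.
- hire_date: DEFAULT only fills an omitted column; an explicit NULL is still allowed → nullable.
- headcount: no NOT NULL constraint applies → nullable.

level, email, code, grade, floor, hire_date, headcount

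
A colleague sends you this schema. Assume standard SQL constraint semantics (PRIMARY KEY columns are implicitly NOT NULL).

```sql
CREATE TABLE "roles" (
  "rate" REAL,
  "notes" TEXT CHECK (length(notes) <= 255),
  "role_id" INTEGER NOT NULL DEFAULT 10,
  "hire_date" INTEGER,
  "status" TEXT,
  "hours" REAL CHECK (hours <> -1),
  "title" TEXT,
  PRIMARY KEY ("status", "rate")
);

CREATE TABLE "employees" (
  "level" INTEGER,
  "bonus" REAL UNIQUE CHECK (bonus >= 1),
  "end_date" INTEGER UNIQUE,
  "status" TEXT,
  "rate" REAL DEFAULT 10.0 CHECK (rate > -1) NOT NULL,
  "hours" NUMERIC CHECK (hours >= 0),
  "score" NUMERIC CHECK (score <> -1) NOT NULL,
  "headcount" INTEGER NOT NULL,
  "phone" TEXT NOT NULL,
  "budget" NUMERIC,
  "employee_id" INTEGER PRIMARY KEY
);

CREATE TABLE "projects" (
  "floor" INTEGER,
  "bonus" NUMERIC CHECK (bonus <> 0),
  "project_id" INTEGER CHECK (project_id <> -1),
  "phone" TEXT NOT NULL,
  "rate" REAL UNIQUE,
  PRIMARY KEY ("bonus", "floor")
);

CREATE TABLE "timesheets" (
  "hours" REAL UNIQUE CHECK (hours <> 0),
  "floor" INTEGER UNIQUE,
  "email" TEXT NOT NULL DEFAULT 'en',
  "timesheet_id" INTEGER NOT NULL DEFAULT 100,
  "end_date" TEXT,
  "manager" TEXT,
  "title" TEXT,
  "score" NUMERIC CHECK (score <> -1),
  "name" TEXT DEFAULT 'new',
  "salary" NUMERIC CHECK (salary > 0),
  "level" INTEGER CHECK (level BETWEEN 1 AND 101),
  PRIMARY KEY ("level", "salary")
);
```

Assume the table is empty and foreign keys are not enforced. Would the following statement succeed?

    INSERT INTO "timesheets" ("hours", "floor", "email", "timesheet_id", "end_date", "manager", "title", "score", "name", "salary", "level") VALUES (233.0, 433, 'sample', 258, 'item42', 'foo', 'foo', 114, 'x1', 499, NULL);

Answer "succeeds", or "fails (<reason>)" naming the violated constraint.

fails (NOT NULL on level)

level is explicitly set to NULL, but level is part of the PRIMARY KEY (implied NOT NULL).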